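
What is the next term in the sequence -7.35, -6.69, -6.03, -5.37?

Differences: -6.69 - -7.35 = 0.66
This is an arithmetic sequence with common difference d = 0.66.
Next term = -5.37 + 0.66 = -4.71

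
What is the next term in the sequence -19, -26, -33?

Differences: -26 - -19 = -7
This is an arithmetic sequence with common difference d = -7.
Next term = -33 + -7 = -40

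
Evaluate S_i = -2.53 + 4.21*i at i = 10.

S_10 = -2.53 + 4.21*10 = -2.53 + 42.1 = 39.57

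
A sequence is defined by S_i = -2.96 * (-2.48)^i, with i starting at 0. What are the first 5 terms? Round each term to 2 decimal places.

This is a geometric sequence.
i=0: S_0 = -2.96 * (-2.48)^0 = -2.96
i=1: S_1 = -2.96 * (-2.48)^1 ≈ 7.34
i=2: S_2 = -2.96 * (-2.48)^2 ≈ -18.21
i=3: S_3 = -2.96 * (-2.48)^3 ≈ 45.15
i=4: S_4 = -2.96 * (-2.48)^4 ≈ -111.97
The first 5 terms are: [-2.96, 7.34, -18.21, 45.15, -111.97]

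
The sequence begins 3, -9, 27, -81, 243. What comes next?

Ratios: -9 / 3 = -3.0
This is a geometric sequence with common ratio r = -3.
Next term = 243 * -3 = -729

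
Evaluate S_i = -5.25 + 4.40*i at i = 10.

S_10 = -5.25 + 4.4*10 = -5.25 + 44.0 = 38.75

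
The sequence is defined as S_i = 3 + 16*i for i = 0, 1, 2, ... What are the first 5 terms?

This is an arithmetic sequence.
i=0: S_0 = 3 + 16*0 = 3
i=1: S_1 = 3 + 16*1 = 19
i=2: S_2 = 3 + 16*2 = 35
i=3: S_3 = 3 + 16*3 = 51
i=4: S_4 = 3 + 16*4 = 67
The first 5 terms are: [3, 19, 35, 51, 67]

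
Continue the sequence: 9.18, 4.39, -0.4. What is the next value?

Differences: 4.39 - 9.18 = -4.79
This is an arithmetic sequence with common difference d = -4.79.
Next term = -0.4 + -4.79 = -5.19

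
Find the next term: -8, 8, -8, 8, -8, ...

Ratios: 8 / -8 = -1.0
This is a geometric sequence with common ratio r = -1.
Next term = -8 * -1 = 8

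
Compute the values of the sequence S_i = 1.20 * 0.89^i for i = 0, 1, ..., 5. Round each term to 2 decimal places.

This is a geometric sequence.
i=0: S_0 = 1.2 * 0.89^0 = 1.2
i=1: S_1 = 1.2 * 0.89^1 ≈ 1.07
i=2: S_2 = 1.2 * 0.89^2 ≈ 0.95
i=3: S_3 = 1.2 * 0.89^3 ≈ 0.85
i=4: S_4 = 1.2 * 0.89^4 ≈ 0.75
i=5: S_5 = 1.2 * 0.89^5 ≈ 0.67
The first 6 terms are: [1.2, 1.07, 0.95, 0.85, 0.75, 0.67]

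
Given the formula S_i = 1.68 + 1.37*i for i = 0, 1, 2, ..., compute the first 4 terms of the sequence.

This is an arithmetic sequence.
i=0: S_0 = 1.68 + 1.37*0 = 1.68
i=1: S_1 = 1.68 + 1.37*1 = 3.05
i=2: S_2 = 1.68 + 1.37*2 = 4.42
i=3: S_3 = 1.68 + 1.37*3 = 5.79
The first 4 terms are: [1.68, 3.05, 4.42, 5.79]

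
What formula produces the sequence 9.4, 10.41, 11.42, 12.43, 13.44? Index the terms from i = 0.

Check differences: 10.41 - 9.4 = 1.01
11.42 - 10.41 = 1.01
Common difference d = 1.01.
First term a = 9.4.
Formula: S_i = 9.40 + 1.01*i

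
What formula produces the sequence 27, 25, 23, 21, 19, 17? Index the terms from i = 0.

Check differences: 25 - 27 = -2
23 - 25 = -2
Common difference d = -2.
First term a = 27.
Formula: S_i = 27 - 2*i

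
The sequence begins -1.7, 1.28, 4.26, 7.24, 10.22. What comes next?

Differences: 1.28 - -1.7 = 2.98
This is an arithmetic sequence with common difference d = 2.98.
Next term = 10.22 + 2.98 = 13.2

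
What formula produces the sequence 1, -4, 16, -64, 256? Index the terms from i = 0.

Check ratios: -4 / 1 = -4.0
Common ratio r = -4.
First term a = 1.
Formula: S_i = 1 * (-4)^i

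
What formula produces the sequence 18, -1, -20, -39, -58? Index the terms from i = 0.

Check differences: -1 - 18 = -19
-20 - -1 = -19
Common difference d = -19.
First term a = 18.
Formula: S_i = 18 - 19*i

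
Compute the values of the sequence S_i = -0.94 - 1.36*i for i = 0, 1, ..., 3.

This is an arithmetic sequence.
i=0: S_0 = -0.94 + -1.36*0 = -0.94
i=1: S_1 = -0.94 + -1.36*1 = -2.3
i=2: S_2 = -0.94 + -1.36*2 = -3.66
i=3: S_3 = -0.94 + -1.36*3 = -5.02
The first 4 terms are: [-0.94, -2.3, -3.66, -5.02]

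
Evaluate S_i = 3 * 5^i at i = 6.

S_6 = 3 * 5^6 = 3 * 15625 = 46875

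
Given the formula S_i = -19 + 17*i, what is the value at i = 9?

S_9 = -19 + 17*9 = -19 + 153 = 134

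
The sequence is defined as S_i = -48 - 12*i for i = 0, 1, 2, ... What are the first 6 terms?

This is an arithmetic sequence.
i=0: S_0 = -48 + -12*0 = -48
i=1: S_1 = -48 + -12*1 = -60
i=2: S_2 = -48 + -12*2 = -72
i=3: S_3 = -48 + -12*3 = -84
i=4: S_4 = -48 + -12*4 = -96
i=5: S_5 = -48 + -12*5 = -108
The first 6 terms are: [-48, -60, -72, -84, -96, -108]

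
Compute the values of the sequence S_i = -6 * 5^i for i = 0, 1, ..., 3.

This is a geometric sequence.
i=0: S_0 = -6 * 5^0 = -6
i=1: S_1 = -6 * 5^1 = -30
i=2: S_2 = -6 * 5^2 = -150
i=3: S_3 = -6 * 5^3 = -750
The first 4 terms are: [-6, -30, -150, -750]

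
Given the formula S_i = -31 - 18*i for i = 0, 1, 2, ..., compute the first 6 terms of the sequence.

This is an arithmetic sequence.
i=0: S_0 = -31 + -18*0 = -31
i=1: S_1 = -31 + -18*1 = -49
i=2: S_2 = -31 + -18*2 = -67
i=3: S_3 = -31 + -18*3 = -85
i=4: S_4 = -31 + -18*4 = -103
i=5: S_5 = -31 + -18*5 = -121
The first 6 terms are: [-31, -49, -67, -85, -103, -121]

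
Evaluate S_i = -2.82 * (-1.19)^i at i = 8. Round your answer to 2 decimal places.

S_8 = -2.82 * (-1.19)^8 ≈ -2.82 * 4.0214 ≈ -11.34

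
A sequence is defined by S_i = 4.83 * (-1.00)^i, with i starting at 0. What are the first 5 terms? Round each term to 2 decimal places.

This is a geometric sequence.
i=0: S_0 = 4.83 * (-1.0)^0 = 4.83
i=1: S_1 = 4.83 * (-1.0)^1 = -4.83
i=2: S_2 = 4.83 * (-1.0)^2 = 4.83
i=3: S_3 = 4.83 * (-1.0)^3 = -4.83
i=4: S_4 = 4.83 * (-1.0)^4 = 4.83
The first 5 terms are: [4.83, -4.83, 4.83, -4.83, 4.83]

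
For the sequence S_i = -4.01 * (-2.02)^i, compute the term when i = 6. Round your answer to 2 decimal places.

S_6 = -4.01 * (-2.02)^6 ≈ -4.01 * 67.9373 ≈ -272.43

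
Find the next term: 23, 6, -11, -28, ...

Differences: 6 - 23 = -17
This is an arithmetic sequence with common difference d = -17.
Next term = -28 + -17 = -45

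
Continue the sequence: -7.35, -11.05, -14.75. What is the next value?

Differences: -11.05 - -7.35 = -3.7
This is an arithmetic sequence with common difference d = -3.7.
Next term = -14.75 + -3.7 = -18.45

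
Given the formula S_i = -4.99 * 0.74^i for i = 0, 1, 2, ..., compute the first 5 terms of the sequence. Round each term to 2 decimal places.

This is a geometric sequence.
i=0: S_0 = -4.99 * 0.74^0 = -4.99
i=1: S_1 = -4.99 * 0.74^1 ≈ -3.69
i=2: S_2 = -4.99 * 0.74^2 ≈ -2.73
i=3: S_3 = -4.99 * 0.74^3 ≈ -2.02
i=4: S_4 = -4.99 * 0.74^4 ≈ -1.5
The first 5 terms are: [-4.99, -3.69, -2.73, -2.02, -1.5]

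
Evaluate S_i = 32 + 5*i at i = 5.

S_5 = 32 + 5*5 = 32 + 25 = 57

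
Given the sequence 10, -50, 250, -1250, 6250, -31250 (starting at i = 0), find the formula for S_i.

Check ratios: -50 / 10 = -5.0
Common ratio r = -5.
First term a = 10.
Formula: S_i = 10 * (-5)^i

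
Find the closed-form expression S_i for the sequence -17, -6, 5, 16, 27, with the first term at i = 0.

Check differences: -6 - -17 = 11
5 - -6 = 11
Common difference d = 11.
First term a = -17.
Formula: S_i = -17 + 11*i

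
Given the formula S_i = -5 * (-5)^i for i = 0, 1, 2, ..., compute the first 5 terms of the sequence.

This is a geometric sequence.
i=0: S_0 = -5 * (-5)^0 = -5
i=1: S_1 = -5 * (-5)^1 = 25
i=2: S_2 = -5 * (-5)^2 = -125
i=3: S_3 = -5 * (-5)^3 = 625
i=4: S_4 = -5 * (-5)^4 = -3125
The first 5 terms are: [-5, 25, -125, 625, -3125]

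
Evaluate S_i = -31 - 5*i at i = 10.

S_10 = -31 + -5*10 = -31 + -50 = -81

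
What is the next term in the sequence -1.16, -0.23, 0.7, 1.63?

Differences: -0.23 - -1.16 = 0.93
This is an arithmetic sequence with common difference d = 0.93.
Next term = 1.63 + 0.93 = 2.56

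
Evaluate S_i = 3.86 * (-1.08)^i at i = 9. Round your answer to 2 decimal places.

S_9 = 3.86 * (-1.08)^9 ≈ 3.86 * -1.999 ≈ -7.72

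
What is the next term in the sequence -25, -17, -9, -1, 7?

Differences: -17 - -25 = 8
This is an arithmetic sequence with common difference d = 8.
Next term = 7 + 8 = 15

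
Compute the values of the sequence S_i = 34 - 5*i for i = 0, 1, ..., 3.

This is an arithmetic sequence.
i=0: S_0 = 34 + -5*0 = 34
i=1: S_1 = 34 + -5*1 = 29
i=2: S_2 = 34 + -5*2 = 24
i=3: S_3 = 34 + -5*3 = 19
The first 4 terms are: [34, 29, 24, 19]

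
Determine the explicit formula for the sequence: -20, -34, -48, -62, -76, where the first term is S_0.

Check differences: -34 - -20 = -14
-48 - -34 = -14
Common difference d = -14.
First term a = -20.
Formula: S_i = -20 - 14*i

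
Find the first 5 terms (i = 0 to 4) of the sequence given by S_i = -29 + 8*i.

This is an arithmetic sequence.
i=0: S_0 = -29 + 8*0 = -29
i=1: S_1 = -29 + 8*1 = -21
i=2: S_2 = -29 + 8*2 = -13
i=3: S_3 = -29 + 8*3 = -5
i=4: S_4 = -29 + 8*4 = 3
The first 5 terms are: [-29, -21, -13, -5, 3]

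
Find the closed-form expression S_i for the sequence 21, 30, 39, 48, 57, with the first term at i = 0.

Check differences: 30 - 21 = 9
39 - 30 = 9
Common difference d = 9.
First term a = 21.
Formula: S_i = 21 + 9*i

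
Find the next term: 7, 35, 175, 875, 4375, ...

Ratios: 35 / 7 = 5.0
This is a geometric sequence with common ratio r = 5.
Next term = 4375 * 5 = 21875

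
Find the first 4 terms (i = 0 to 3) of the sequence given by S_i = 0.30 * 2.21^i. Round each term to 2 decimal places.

This is a geometric sequence.
i=0: S_0 = 0.3 * 2.21^0 = 0.3
i=1: S_1 = 0.3 * 2.21^1 ≈ 0.66
i=2: S_2 = 0.3 * 2.21^2 ≈ 1.47
i=3: S_3 = 0.3 * 2.21^3 ≈ 3.24
The first 4 terms are: [0.3, 0.66, 1.47, 3.24]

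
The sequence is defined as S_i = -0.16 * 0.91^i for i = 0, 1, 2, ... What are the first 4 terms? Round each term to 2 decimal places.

This is a geometric sequence.
i=0: S_0 = -0.16 * 0.91^0 = -0.16
i=1: S_1 = -0.16 * 0.91^1 ≈ -0.15
i=2: S_2 = -0.16 * 0.91^2 ≈ -0.13
i=3: S_3 = -0.16 * 0.91^3 ≈ -0.12
The first 4 terms are: [-0.16, -0.15, -0.13, -0.12]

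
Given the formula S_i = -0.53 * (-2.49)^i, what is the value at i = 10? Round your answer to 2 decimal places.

S_10 = -0.53 * (-2.49)^10 ≈ -0.53 * 9162.0672 ≈ -4855.9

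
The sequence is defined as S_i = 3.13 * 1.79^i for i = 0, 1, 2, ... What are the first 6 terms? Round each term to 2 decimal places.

This is a geometric sequence.
i=0: S_0 = 3.13 * 1.79^0 = 3.13
i=1: S_1 = 3.13 * 1.79^1 ≈ 5.6
i=2: S_2 = 3.13 * 1.79^2 ≈ 10.03
i=3: S_3 = 3.13 * 1.79^3 ≈ 17.95
i=4: S_4 = 3.13 * 1.79^4 ≈ 32.13
i=5: S_5 = 3.13 * 1.79^5 ≈ 57.52
The first 6 terms are: [3.13, 5.6, 10.03, 17.95, 32.13, 57.52]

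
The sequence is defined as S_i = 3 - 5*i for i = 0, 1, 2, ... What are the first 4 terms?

This is an arithmetic sequence.
i=0: S_0 = 3 + -5*0 = 3
i=1: S_1 = 3 + -5*1 = -2
i=2: S_2 = 3 + -5*2 = -7
i=3: S_3 = 3 + -5*3 = -12
The first 4 terms are: [3, -2, -7, -12]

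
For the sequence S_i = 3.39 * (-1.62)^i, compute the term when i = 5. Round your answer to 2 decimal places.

S_5 = 3.39 * (-1.62)^5 ≈ 3.39 * -11.1577 ≈ -37.82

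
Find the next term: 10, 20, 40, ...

Ratios: 20 / 10 = 2.0
This is a geometric sequence with common ratio r = 2.
Next term = 40 * 2 = 80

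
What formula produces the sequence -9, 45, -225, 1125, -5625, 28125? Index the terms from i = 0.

Check ratios: 45 / -9 = -5.0
Common ratio r = -5.
First term a = -9.
Formula: S_i = -9 * (-5)^i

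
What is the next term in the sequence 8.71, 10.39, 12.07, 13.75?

Differences: 10.39 - 8.71 = 1.68
This is an arithmetic sequence with common difference d = 1.68.
Next term = 13.75 + 1.68 = 15.43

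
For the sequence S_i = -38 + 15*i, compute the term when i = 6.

S_6 = -38 + 15*6 = -38 + 90 = 52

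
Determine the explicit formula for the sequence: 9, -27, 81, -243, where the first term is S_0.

Check ratios: -27 / 9 = -3.0
Common ratio r = -3.
First term a = 9.
Formula: S_i = 9 * (-3)^i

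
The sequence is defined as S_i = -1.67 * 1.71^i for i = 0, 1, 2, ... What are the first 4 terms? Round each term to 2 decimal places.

This is a geometric sequence.
i=0: S_0 = -1.67 * 1.71^0 = -1.67
i=1: S_1 = -1.67 * 1.71^1 ≈ -2.86
i=2: S_2 = -1.67 * 1.71^2 ≈ -4.88
i=3: S_3 = -1.67 * 1.71^3 ≈ -8.35
The first 4 terms are: [-1.67, -2.86, -4.88, -8.35]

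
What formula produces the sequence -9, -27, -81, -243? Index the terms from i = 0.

Check ratios: -27 / -9 = 3.0
Common ratio r = 3.
First term a = -9.
Formula: S_i = -9 * 3^i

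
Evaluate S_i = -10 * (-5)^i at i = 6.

S_6 = -10 * (-5)^6 = -10 * 15625 = -156250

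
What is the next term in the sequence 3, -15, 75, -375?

Ratios: -15 / 3 = -5.0
This is a geometric sequence with common ratio r = -5.
Next term = -375 * -5 = 1875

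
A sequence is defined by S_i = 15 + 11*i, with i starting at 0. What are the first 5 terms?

This is an arithmetic sequence.
i=0: S_0 = 15 + 11*0 = 15
i=1: S_1 = 15 + 11*1 = 26
i=2: S_2 = 15 + 11*2 = 37
i=3: S_3 = 15 + 11*3 = 48
i=4: S_4 = 15 + 11*4 = 59
The first 5 terms are: [15, 26, 37, 48, 59]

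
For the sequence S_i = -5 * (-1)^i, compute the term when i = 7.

S_7 = -5 * (-1)^7 = -5 * -1 = 5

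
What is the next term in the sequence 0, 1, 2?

Differences: 1 - 0 = 1
This is an arithmetic sequence with common difference d = 1.
Next term = 2 + 1 = 3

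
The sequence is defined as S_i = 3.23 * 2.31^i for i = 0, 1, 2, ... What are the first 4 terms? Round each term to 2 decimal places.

This is a geometric sequence.
i=0: S_0 = 3.23 * 2.31^0 = 3.23
i=1: S_1 = 3.23 * 2.31^1 ≈ 7.46
i=2: S_2 = 3.23 * 2.31^2 ≈ 17.24
i=3: S_3 = 3.23 * 2.31^3 ≈ 39.81
The first 4 terms are: [3.23, 7.46, 17.24, 39.81]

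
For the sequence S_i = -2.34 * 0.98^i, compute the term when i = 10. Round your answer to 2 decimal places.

S_10 = -2.34 * 0.98^10 ≈ -2.34 * 0.8171 ≈ -1.91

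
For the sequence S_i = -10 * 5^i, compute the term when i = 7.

S_7 = -10 * 5^7 = -10 * 78125 = -781250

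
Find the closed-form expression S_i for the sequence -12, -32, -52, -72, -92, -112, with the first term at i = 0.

Check differences: -32 - -12 = -20
-52 - -32 = -20
Common difference d = -20.
First term a = -12.
Formula: S_i = -12 - 20*i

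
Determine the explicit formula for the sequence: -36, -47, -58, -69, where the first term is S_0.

Check differences: -47 - -36 = -11
-58 - -47 = -11
Common difference d = -11.
First term a = -36.
Formula: S_i = -36 - 11*i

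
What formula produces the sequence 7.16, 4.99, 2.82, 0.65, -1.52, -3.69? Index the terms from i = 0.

Check differences: 4.99 - 7.16 = -2.17
2.82 - 4.99 = -2.17
Common difference d = -2.17.
First term a = 7.16.
Formula: S_i = 7.16 - 2.17*i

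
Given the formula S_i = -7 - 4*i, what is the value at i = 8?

S_8 = -7 + -4*8 = -7 + -32 = -39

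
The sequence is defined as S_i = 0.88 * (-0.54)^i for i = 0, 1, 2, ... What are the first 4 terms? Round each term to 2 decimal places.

This is a geometric sequence.
i=0: S_0 = 0.88 * (-0.54)^0 = 0.88
i=1: S_1 = 0.88 * (-0.54)^1 ≈ -0.48
i=2: S_2 = 0.88 * (-0.54)^2 ≈ 0.26
i=3: S_3 = 0.88 * (-0.54)^3 ≈ -0.14
The first 4 terms are: [0.88, -0.48, 0.26, -0.14]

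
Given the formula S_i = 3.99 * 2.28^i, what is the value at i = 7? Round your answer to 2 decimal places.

S_7 = 3.99 * 2.28^7 ≈ 3.99 * 320.2904 ≈ 1277.96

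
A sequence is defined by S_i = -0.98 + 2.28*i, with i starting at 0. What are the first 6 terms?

This is an arithmetic sequence.
i=0: S_0 = -0.98 + 2.28*0 = -0.98
i=1: S_1 = -0.98 + 2.28*1 = 1.3
i=2: S_2 = -0.98 + 2.28*2 = 3.58
i=3: S_3 = -0.98 + 2.28*3 = 5.86
i=4: S_4 = -0.98 + 2.28*4 = 8.14
i=5: S_5 = -0.98 + 2.28*5 = 10.42
The first 6 terms are: [-0.98, 1.3, 3.58, 5.86, 8.14, 10.42]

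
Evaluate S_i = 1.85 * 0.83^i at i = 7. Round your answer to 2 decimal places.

S_7 = 1.85 * 0.83^7 ≈ 1.85 * 0.2714 ≈ 0.5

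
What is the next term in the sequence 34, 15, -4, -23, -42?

Differences: 15 - 34 = -19
This is an arithmetic sequence with common difference d = -19.
Next term = -42 + -19 = -61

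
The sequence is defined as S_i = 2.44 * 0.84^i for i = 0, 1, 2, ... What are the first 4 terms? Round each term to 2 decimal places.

This is a geometric sequence.
i=0: S_0 = 2.44 * 0.84^0 = 2.44
i=1: S_1 = 2.44 * 0.84^1 ≈ 2.05
i=2: S_2 = 2.44 * 0.84^2 ≈ 1.72
i=3: S_3 = 2.44 * 0.84^3 ≈ 1.45
The first 4 terms are: [2.44, 2.05, 1.72, 1.45]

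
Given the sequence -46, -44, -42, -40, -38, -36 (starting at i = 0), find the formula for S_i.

Check differences: -44 - -46 = 2
-42 - -44 = 2
Common difference d = 2.
First term a = -46.
Formula: S_i = -46 + 2*i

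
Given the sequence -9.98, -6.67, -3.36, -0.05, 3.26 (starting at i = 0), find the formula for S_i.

Check differences: -6.67 - -9.98 = 3.31
-3.36 - -6.67 = 3.31
Common difference d = 3.31.
First term a = -9.98.
Formula: S_i = -9.98 + 3.31*i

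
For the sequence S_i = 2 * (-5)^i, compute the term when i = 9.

S_9 = 2 * (-5)^9 = 2 * -1953125 = -3906250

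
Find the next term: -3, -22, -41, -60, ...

Differences: -22 - -3 = -19
This is an arithmetic sequence with common difference d = -19.
Next term = -60 + -19 = -79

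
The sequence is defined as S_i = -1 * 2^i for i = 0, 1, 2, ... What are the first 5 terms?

This is a geometric sequence.
i=0: S_0 = -1 * 2^0 = -1
i=1: S_1 = -1 * 2^1 = -2
i=2: S_2 = -1 * 2^2 = -4
i=3: S_3 = -1 * 2^3 = -8
i=4: S_4 = -1 * 2^4 = -16
The first 5 terms are: [-1, -2, -4, -8, -16]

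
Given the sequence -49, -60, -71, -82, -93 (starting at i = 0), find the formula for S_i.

Check differences: -60 - -49 = -11
-71 - -60 = -11
Common difference d = -11.
First term a = -49.
Formula: S_i = -49 - 11*i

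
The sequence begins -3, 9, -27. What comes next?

Ratios: 9 / -3 = -3.0
This is a geometric sequence with common ratio r = -3.
Next term = -27 * -3 = 81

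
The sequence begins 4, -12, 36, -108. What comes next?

Ratios: -12 / 4 = -3.0
This is a geometric sequence with common ratio r = -3.
Next term = -108 * -3 = 324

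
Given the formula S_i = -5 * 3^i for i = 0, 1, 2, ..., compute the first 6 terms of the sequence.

This is a geometric sequence.
i=0: S_0 = -5 * 3^0 = -5
i=1: S_1 = -5 * 3^1 = -15
i=2: S_2 = -5 * 3^2 = -45
i=3: S_3 = -5 * 3^3 = -135
i=4: S_4 = -5 * 3^4 = -405
i=5: S_5 = -5 * 3^5 = -1215
The first 6 terms are: [-5, -15, -45, -135, -405, -1215]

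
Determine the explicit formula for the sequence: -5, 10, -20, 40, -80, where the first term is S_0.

Check ratios: 10 / -5 = -2.0
Common ratio r = -2.
First term a = -5.
Formula: S_i = -5 * (-2)^i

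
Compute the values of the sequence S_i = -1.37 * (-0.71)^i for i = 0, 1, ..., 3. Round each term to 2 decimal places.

This is a geometric sequence.
i=0: S_0 = -1.37 * (-0.71)^0 = -1.37
i=1: S_1 = -1.37 * (-0.71)^1 ≈ 0.97
i=2: S_2 = -1.37 * (-0.71)^2 ≈ -0.69
i=3: S_3 = -1.37 * (-0.71)^3 ≈ 0.49
The first 4 terms are: [-1.37, 0.97, -0.69, 0.49]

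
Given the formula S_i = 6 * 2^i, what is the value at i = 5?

S_5 = 6 * 2^5 = 6 * 32 = 192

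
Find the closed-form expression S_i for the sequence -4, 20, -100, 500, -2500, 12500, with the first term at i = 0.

Check ratios: 20 / -4 = -5.0
Common ratio r = -5.
First term a = -4.
Formula: S_i = -4 * (-5)^i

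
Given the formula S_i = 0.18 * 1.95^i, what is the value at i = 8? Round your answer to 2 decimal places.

S_8 = 0.18 * 1.95^8 ≈ 0.18 * 209.0629 ≈ 37.63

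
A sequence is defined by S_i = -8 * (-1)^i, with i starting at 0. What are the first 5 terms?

This is a geometric sequence.
i=0: S_0 = -8 * (-1)^0 = -8
i=1: S_1 = -8 * (-1)^1 = 8
i=2: S_2 = -8 * (-1)^2 = -8
i=3: S_3 = -8 * (-1)^3 = 8
i=4: S_4 = -8 * (-1)^4 = -8
The first 5 terms are: [-8, 8, -8, 8, -8]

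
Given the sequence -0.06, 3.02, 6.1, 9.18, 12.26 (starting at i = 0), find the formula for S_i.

Check differences: 3.02 - -0.06 = 3.08
6.1 - 3.02 = 3.08
Common difference d = 3.08.
First term a = -0.06.
Formula: S_i = -0.06 + 3.08*i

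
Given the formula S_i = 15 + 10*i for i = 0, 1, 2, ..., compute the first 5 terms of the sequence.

This is an arithmetic sequence.
i=0: S_0 = 15 + 10*0 = 15
i=1: S_1 = 15 + 10*1 = 25
i=2: S_2 = 15 + 10*2 = 35
i=3: S_3 = 15 + 10*3 = 45
i=4: S_4 = 15 + 10*4 = 55
The first 5 terms are: [15, 25, 35, 45, 55]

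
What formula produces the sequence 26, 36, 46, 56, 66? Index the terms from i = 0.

Check differences: 36 - 26 = 10
46 - 36 = 10
Common difference d = 10.
First term a = 26.
Formula: S_i = 26 + 10*i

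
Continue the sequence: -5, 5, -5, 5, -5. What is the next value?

Ratios: 5 / -5 = -1.0
This is a geometric sequence with common ratio r = -1.
Next term = -5 * -1 = 5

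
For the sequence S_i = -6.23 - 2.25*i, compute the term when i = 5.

S_5 = -6.23 + -2.25*5 = -6.23 + -11.25 = -17.48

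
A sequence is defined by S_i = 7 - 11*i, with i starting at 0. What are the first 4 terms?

This is an arithmetic sequence.
i=0: S_0 = 7 + -11*0 = 7
i=1: S_1 = 7 + -11*1 = -4
i=2: S_2 = 7 + -11*2 = -15
i=3: S_3 = 7 + -11*3 = -26
The first 4 terms are: [7, -4, -15, -26]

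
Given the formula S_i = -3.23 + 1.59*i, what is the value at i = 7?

S_7 = -3.23 + 1.59*7 = -3.23 + 11.13 = 7.9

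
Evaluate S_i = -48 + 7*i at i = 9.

S_9 = -48 + 7*9 = -48 + 63 = 15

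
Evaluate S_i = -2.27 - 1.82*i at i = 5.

S_5 = -2.27 + -1.82*5 = -2.27 + -9.1 = -11.37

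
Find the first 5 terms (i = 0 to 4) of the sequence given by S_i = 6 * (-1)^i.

This is a geometric sequence.
i=0: S_0 = 6 * (-1)^0 = 6
i=1: S_1 = 6 * (-1)^1 = -6
i=2: S_2 = 6 * (-1)^2 = 6
i=3: S_3 = 6 * (-1)^3 = -6
i=4: S_4 = 6 * (-1)^4 = 6
The first 5 terms are: [6, -6, 6, -6, 6]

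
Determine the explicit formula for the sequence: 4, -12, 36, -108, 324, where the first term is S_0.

Check ratios: -12 / 4 = -3.0
Common ratio r = -3.
First term a = 4.
Formula: S_i = 4 * (-3)^i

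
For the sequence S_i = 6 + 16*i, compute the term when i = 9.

S_9 = 6 + 16*9 = 6 + 144 = 150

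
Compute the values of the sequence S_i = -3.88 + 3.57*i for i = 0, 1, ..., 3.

This is an arithmetic sequence.
i=0: S_0 = -3.88 + 3.57*0 = -3.88
i=1: S_1 = -3.88 + 3.57*1 = -0.31
i=2: S_2 = -3.88 + 3.57*2 = 3.26
i=3: S_3 = -3.88 + 3.57*3 = 6.83
The first 4 terms are: [-3.88, -0.31, 3.26, 6.83]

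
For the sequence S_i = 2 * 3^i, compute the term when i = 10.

S_10 = 2 * 3^10 = 2 * 59049 = 118098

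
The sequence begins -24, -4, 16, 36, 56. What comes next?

Differences: -4 - -24 = 20
This is an arithmetic sequence with common difference d = 20.
Next term = 56 + 20 = 76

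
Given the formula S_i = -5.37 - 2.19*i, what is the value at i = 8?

S_8 = -5.37 + -2.19*8 = -5.37 + -17.52 = -22.89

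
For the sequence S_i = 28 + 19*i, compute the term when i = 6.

S_6 = 28 + 19*6 = 28 + 114 = 142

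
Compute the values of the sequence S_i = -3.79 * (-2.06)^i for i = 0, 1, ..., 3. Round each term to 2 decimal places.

This is a geometric sequence.
i=0: S_0 = -3.79 * (-2.06)^0 = -3.79
i=1: S_1 = -3.79 * (-2.06)^1 ≈ 7.81
i=2: S_2 = -3.79 * (-2.06)^2 ≈ -16.08
i=3: S_3 = -3.79 * (-2.06)^3 ≈ 33.13
The first 4 terms are: [-3.79, 7.81, -16.08, 33.13]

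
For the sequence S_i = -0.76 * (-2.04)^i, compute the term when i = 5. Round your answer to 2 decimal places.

S_5 = -0.76 * (-2.04)^5 ≈ -0.76 * -35.3306 ≈ 26.85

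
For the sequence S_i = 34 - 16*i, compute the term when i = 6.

S_6 = 34 + -16*6 = 34 + -96 = -62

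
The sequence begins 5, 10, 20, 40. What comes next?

Ratios: 10 / 5 = 2.0
This is a geometric sequence with common ratio r = 2.
Next term = 40 * 2 = 80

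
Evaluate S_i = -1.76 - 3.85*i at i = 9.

S_9 = -1.76 + -3.85*9 = -1.76 + -34.65 = -36.41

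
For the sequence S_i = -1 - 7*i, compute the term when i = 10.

S_10 = -1 + -7*10 = -1 + -70 = -71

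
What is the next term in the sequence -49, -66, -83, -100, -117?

Differences: -66 - -49 = -17
This is an arithmetic sequence with common difference d = -17.
Next term = -117 + -17 = -134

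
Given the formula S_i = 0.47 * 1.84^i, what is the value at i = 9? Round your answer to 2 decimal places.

S_9 = 0.47 * 1.84^9 ≈ 0.47 * 241.7466 ≈ 113.62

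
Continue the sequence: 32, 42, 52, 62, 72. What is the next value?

Differences: 42 - 32 = 10
This is an arithmetic sequence with common difference d = 10.
Next term = 72 + 10 = 82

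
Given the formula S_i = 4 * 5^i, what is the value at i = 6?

S_6 = 4 * 5^6 = 4 * 15625 = 62500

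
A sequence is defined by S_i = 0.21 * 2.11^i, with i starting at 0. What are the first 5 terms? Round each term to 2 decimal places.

This is a geometric sequence.
i=0: S_0 = 0.21 * 2.11^0 = 0.21
i=1: S_1 = 0.21 * 2.11^1 ≈ 0.44
i=2: S_2 = 0.21 * 2.11^2 ≈ 0.93
i=3: S_3 = 0.21 * 2.11^3 ≈ 1.97
i=4: S_4 = 0.21 * 2.11^4 ≈ 4.16
The first 5 terms are: [0.21, 0.44, 0.93, 1.97, 4.16]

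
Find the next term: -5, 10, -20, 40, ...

Ratios: 10 / -5 = -2.0
This is a geometric sequence with common ratio r = -2.
Next term = 40 * -2 = -80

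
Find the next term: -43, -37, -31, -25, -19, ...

Differences: -37 - -43 = 6
This is an arithmetic sequence with common difference d = 6.
Next term = -19 + 6 = -13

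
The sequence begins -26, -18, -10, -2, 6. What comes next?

Differences: -18 - -26 = 8
This is an arithmetic sequence with common difference d = 8.
Next term = 6 + 8 = 14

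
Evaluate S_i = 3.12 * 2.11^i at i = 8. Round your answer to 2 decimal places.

S_8 = 3.12 * 2.11^8 ≈ 3.12 * 392.8797 ≈ 1225.78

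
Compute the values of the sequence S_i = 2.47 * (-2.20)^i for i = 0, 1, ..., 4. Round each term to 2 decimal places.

This is a geometric sequence.
i=0: S_0 = 2.47 * (-2.2)^0 = 2.47
i=1: S_1 = 2.47 * (-2.2)^1 ≈ -5.43
i=2: S_2 = 2.47 * (-2.2)^2 ≈ 11.95
i=3: S_3 = 2.47 * (-2.2)^3 ≈ -26.3
i=4: S_4 = 2.47 * (-2.2)^4 ≈ 57.86
The first 5 terms are: [2.47, -5.43, 11.95, -26.3, 57.86]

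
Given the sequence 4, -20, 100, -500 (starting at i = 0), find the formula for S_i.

Check ratios: -20 / 4 = -5.0
Common ratio r = -5.
First term a = 4.
Formula: S_i = 4 * (-5)^i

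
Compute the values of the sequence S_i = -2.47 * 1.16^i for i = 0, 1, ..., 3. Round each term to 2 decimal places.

This is a geometric sequence.
i=0: S_0 = -2.47 * 1.16^0 = -2.47
i=1: S_1 = -2.47 * 1.16^1 ≈ -2.87
i=2: S_2 = -2.47 * 1.16^2 ≈ -3.32
i=3: S_3 = -2.47 * 1.16^3 ≈ -3.86
The first 4 terms are: [-2.47, -2.87, -3.32, -3.86]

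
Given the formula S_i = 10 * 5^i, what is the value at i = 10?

S_10 = 10 * 5^10 = 10 * 9765625 = 97656250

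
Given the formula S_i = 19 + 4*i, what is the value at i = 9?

S_9 = 19 + 4*9 = 19 + 36 = 55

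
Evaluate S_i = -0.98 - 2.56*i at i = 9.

S_9 = -0.98 + -2.56*9 = -0.98 + -23.04 = -24.02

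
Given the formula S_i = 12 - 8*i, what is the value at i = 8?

S_8 = 12 + -8*8 = 12 + -64 = -52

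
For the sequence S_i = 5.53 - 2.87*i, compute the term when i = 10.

S_10 = 5.53 + -2.87*10 = 5.53 + -28.7 = -23.17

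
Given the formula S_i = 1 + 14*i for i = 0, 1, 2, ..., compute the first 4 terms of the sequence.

This is an arithmetic sequence.
i=0: S_0 = 1 + 14*0 = 1
i=1: S_1 = 1 + 14*1 = 15
i=2: S_2 = 1 + 14*2 = 29
i=3: S_3 = 1 + 14*3 = 43
The first 4 terms are: [1, 15, 29, 43]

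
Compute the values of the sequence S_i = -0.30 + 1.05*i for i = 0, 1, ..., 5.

This is an arithmetic sequence.
i=0: S_0 = -0.3 + 1.05*0 = -0.3
i=1: S_1 = -0.3 + 1.05*1 = 0.75
i=2: S_2 = -0.3 + 1.05*2 = 1.8
i=3: S_3 = -0.3 + 1.05*3 = 2.85
i=4: S_4 = -0.3 + 1.05*4 = 3.9
i=5: S_5 = -0.3 + 1.05*5 = 4.95
The first 6 terms are: [-0.3, 0.75, 1.8, 2.85, 3.9, 4.95]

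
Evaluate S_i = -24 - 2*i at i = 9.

S_9 = -24 + -2*9 = -24 + -18 = -42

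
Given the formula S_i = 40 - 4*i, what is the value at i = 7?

S_7 = 40 + -4*7 = 40 + -28 = 12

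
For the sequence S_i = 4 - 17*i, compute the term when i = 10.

S_10 = 4 + -17*10 = 4 + -170 = -166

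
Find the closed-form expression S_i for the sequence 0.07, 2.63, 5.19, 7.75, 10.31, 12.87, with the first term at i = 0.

Check differences: 2.63 - 0.07 = 2.56
5.19 - 2.63 = 2.56
Common difference d = 2.56.
First term a = 0.07.
Formula: S_i = 0.07 + 2.56*i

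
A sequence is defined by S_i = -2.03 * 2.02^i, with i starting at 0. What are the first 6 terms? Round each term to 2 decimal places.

This is a geometric sequence.
i=0: S_0 = -2.03 * 2.02^0 = -2.03
i=1: S_1 = -2.03 * 2.02^1 ≈ -4.1
i=2: S_2 = -2.03 * 2.02^2 ≈ -8.28
i=3: S_3 = -2.03 * 2.02^3 ≈ -16.73
i=4: S_4 = -2.03 * 2.02^4 ≈ -33.8
i=5: S_5 = -2.03 * 2.02^5 ≈ -68.27
The first 6 terms are: [-2.03, -4.1, -8.28, -16.73, -33.8, -68.27]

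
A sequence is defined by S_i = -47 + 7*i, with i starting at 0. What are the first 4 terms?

This is an arithmetic sequence.
i=0: S_0 = -47 + 7*0 = -47
i=1: S_1 = -47 + 7*1 = -40
i=2: S_2 = -47 + 7*2 = -33
i=3: S_3 = -47 + 7*3 = -26
The first 4 terms are: [-47, -40, -33, -26]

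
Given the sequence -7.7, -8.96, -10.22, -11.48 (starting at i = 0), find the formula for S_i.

Check differences: -8.96 - -7.7 = -1.26
-10.22 - -8.96 = -1.26
Common difference d = -1.26.
First term a = -7.7.
Formula: S_i = -7.70 - 1.26*i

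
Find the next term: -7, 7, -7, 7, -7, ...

Ratios: 7 / -7 = -1.0
This is a geometric sequence with common ratio r = -1.
Next term = -7 * -1 = 7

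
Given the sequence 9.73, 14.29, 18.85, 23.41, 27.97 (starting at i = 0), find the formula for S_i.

Check differences: 14.29 - 9.73 = 4.56
18.85 - 14.29 = 4.56
Common difference d = 4.56.
First term a = 9.73.
Formula: S_i = 9.73 + 4.56*i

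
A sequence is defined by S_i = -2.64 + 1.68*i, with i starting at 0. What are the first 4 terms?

This is an arithmetic sequence.
i=0: S_0 = -2.64 + 1.68*0 = -2.64
i=1: S_1 = -2.64 + 1.68*1 = -0.96
i=2: S_2 = -2.64 + 1.68*2 = 0.72
i=3: S_3 = -2.64 + 1.68*3 = 2.4
The first 4 terms are: [-2.64, -0.96, 0.72, 2.4]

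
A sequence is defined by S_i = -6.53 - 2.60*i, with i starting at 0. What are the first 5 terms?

This is an arithmetic sequence.
i=0: S_0 = -6.53 + -2.6*0 = -6.53
i=1: S_1 = -6.53 + -2.6*1 = -9.13
i=2: S_2 = -6.53 + -2.6*2 = -11.73
i=3: S_3 = -6.53 + -2.6*3 = -14.33
i=4: S_4 = -6.53 + -2.6*4 = -16.93
The first 5 terms are: [-6.53, -9.13, -11.73, -14.33, -16.93]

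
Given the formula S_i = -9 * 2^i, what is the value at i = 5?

S_5 = -9 * 2^5 = -9 * 32 = -288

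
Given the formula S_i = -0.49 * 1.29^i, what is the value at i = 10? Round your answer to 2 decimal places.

S_10 = -0.49 * 1.29^10 ≈ -0.49 * 12.7614 ≈ -6.25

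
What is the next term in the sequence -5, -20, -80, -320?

Ratios: -20 / -5 = 4.0
This is a geometric sequence with common ratio r = 4.
Next term = -320 * 4 = -1280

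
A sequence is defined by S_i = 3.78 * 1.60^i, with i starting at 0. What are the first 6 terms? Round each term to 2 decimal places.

This is a geometric sequence.
i=0: S_0 = 3.78 * 1.6^0 = 3.78
i=1: S_1 = 3.78 * 1.6^1 ≈ 6.05
i=2: S_2 = 3.78 * 1.6^2 ≈ 9.68
i=3: S_3 = 3.78 * 1.6^3 ≈ 15.48
i=4: S_4 = 3.78 * 1.6^4 ≈ 24.77
i=5: S_5 = 3.78 * 1.6^5 ≈ 39.64
The first 6 terms are: [3.78, 6.05, 9.68, 15.48, 24.77, 39.64]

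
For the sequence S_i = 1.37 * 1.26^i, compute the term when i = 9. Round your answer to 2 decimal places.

S_9 = 1.37 * 1.26^9 ≈ 1.37 * 8.0045 ≈ 10.97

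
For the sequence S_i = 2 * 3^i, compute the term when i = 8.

S_8 = 2 * 3^8 = 2 * 6561 = 13122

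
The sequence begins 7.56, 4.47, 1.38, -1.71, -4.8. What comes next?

Differences: 4.47 - 7.56 = -3.09
This is an arithmetic sequence with common difference d = -3.09.
Next term = -4.8 + -3.09 = -7.89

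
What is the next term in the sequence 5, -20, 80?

Ratios: -20 / 5 = -4.0
This is a geometric sequence with common ratio r = -4.
Next term = 80 * -4 = -320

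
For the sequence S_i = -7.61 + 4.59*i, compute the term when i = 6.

S_6 = -7.61 + 4.59*6 = -7.61 + 27.54 = 19.93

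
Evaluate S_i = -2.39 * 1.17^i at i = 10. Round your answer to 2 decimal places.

S_10 = -2.39 * 1.17^10 ≈ -2.39 * 4.8068 ≈ -11.49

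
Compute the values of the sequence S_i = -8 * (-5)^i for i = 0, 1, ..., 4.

This is a geometric sequence.
i=0: S_0 = -8 * (-5)^0 = -8
i=1: S_1 = -8 * (-5)^1 = 40
i=2: S_2 = -8 * (-5)^2 = -200
i=3: S_3 = -8 * (-5)^3 = 1000
i=4: S_4 = -8 * (-5)^4 = -5000
The first 5 terms are: [-8, 40, -200, 1000, -5000]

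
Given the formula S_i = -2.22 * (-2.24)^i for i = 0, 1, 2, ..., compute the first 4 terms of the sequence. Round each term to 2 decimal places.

This is a geometric sequence.
i=0: S_0 = -2.22 * (-2.24)^0 = -2.22
i=1: S_1 = -2.22 * (-2.24)^1 ≈ 4.97
i=2: S_2 = -2.22 * (-2.24)^2 ≈ -11.14
i=3: S_3 = -2.22 * (-2.24)^3 ≈ 24.95
The first 4 terms are: [-2.22, 4.97, -11.14, 24.95]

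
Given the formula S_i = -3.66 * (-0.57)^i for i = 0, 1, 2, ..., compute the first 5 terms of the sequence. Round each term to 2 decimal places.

This is a geometric sequence.
i=0: S_0 = -3.66 * (-0.57)^0 = -3.66
i=1: S_1 = -3.66 * (-0.57)^1 ≈ 2.09
i=2: S_2 = -3.66 * (-0.57)^2 ≈ -1.19
i=3: S_3 = -3.66 * (-0.57)^3 ≈ 0.68
i=4: S_4 = -3.66 * (-0.57)^4 ≈ -0.39
The first 5 terms are: [-3.66, 2.09, -1.19, 0.68, -0.39]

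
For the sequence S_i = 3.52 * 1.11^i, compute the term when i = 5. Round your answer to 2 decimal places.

S_5 = 3.52 * 1.11^5 ≈ 3.52 * 1.6851 ≈ 5.93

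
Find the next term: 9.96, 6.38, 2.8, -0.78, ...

Differences: 6.38 - 9.96 = -3.58
This is an arithmetic sequence with common difference d = -3.58.
Next term = -0.78 + -3.58 = -4.36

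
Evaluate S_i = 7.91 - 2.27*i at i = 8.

S_8 = 7.91 + -2.27*8 = 7.91 + -18.16 = -10.25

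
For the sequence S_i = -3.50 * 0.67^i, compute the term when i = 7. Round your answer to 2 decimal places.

S_7 = -3.5 * 0.67^7 ≈ -3.5 * 0.0606 ≈ -0.21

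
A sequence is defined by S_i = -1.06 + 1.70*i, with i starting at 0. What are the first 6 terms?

This is an arithmetic sequence.
i=0: S_0 = -1.06 + 1.7*0 = -1.06
i=1: S_1 = -1.06 + 1.7*1 = 0.64
i=2: S_2 = -1.06 + 1.7*2 = 2.34
i=3: S_3 = -1.06 + 1.7*3 = 4.04
i=4: S_4 = -1.06 + 1.7*4 = 5.74
i=5: S_5 = -1.06 + 1.7*5 = 7.44
The first 6 terms are: [-1.06, 0.64, 2.34, 4.04, 5.74, 7.44]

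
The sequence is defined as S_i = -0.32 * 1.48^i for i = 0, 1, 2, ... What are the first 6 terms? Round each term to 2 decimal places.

This is a geometric sequence.
i=0: S_0 = -0.32 * 1.48^0 = -0.32
i=1: S_1 = -0.32 * 1.48^1 ≈ -0.47
i=2: S_2 = -0.32 * 1.48^2 ≈ -0.7
i=3: S_3 = -0.32 * 1.48^3 ≈ -1.04
i=4: S_4 = -0.32 * 1.48^4 ≈ -1.54
i=5: S_5 = -0.32 * 1.48^5 ≈ -2.27
The first 6 terms are: [-0.32, -0.47, -0.7, -1.04, -1.54, -2.27]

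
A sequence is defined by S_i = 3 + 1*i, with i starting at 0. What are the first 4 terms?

This is an arithmetic sequence.
i=0: S_0 = 3 + 1*0 = 3
i=1: S_1 = 3 + 1*1 = 4
i=2: S_2 = 3 + 1*2 = 5
i=3: S_3 = 3 + 1*3 = 6
The first 4 terms are: [3, 4, 5, 6]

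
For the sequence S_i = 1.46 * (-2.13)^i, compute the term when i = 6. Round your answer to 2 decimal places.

S_6 = 1.46 * (-2.13)^6 ≈ 1.46 * 93.3851 ≈ 136.34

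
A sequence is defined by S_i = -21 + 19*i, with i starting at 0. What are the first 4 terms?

This is an arithmetic sequence.
i=0: S_0 = -21 + 19*0 = -21
i=1: S_1 = -21 + 19*1 = -2
i=2: S_2 = -21 + 19*2 = 17
i=3: S_3 = -21 + 19*3 = 36
The first 4 terms are: [-21, -2, 17, 36]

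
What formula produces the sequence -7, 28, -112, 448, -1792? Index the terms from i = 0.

Check ratios: 28 / -7 = -4.0
Common ratio r = -4.
First term a = -7.
Formula: S_i = -7 * (-4)^i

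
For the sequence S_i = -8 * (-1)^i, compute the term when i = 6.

S_6 = -8 * (-1)^6 = -8 * 1 = -8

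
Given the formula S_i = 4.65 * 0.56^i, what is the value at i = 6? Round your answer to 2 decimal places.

S_6 = 4.65 * 0.56^6 ≈ 4.65 * 0.0308 ≈ 0.14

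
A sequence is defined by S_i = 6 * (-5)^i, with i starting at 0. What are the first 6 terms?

This is a geometric sequence.
i=0: S_0 = 6 * (-5)^0 = 6
i=1: S_1 = 6 * (-5)^1 = -30
i=2: S_2 = 6 * (-5)^2 = 150
i=3: S_3 = 6 * (-5)^3 = -750
i=4: S_4 = 6 * (-5)^4 = 3750
i=5: S_5 = 6 * (-5)^5 = -18750
The first 6 terms are: [6, -30, 150, -750, 3750, -18750]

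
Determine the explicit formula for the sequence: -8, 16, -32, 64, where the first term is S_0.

Check ratios: 16 / -8 = -2.0
Common ratio r = -2.
First term a = -8.
Formula: S_i = -8 * (-2)^i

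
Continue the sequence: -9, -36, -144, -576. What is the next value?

Ratios: -36 / -9 = 4.0
This is a geometric sequence with common ratio r = 4.
Next term = -576 * 4 = -2304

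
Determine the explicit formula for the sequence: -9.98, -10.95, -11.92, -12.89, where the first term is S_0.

Check differences: -10.95 - -9.98 = -0.97
-11.92 - -10.95 = -0.97
Common difference d = -0.97.
First term a = -9.98.
Formula: S_i = -9.98 - 0.97*i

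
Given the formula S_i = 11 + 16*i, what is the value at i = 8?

S_8 = 11 + 16*8 = 11 + 128 = 139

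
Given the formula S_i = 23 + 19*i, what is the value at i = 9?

S_9 = 23 + 19*9 = 23 + 171 = 194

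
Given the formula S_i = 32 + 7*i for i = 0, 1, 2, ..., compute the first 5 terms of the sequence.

This is an arithmetic sequence.
i=0: S_0 = 32 + 7*0 = 32
i=1: S_1 = 32 + 7*1 = 39
i=2: S_2 = 32 + 7*2 = 46
i=3: S_3 = 32 + 7*3 = 53
i=4: S_4 = 32 + 7*4 = 60
The first 5 terms are: [32, 39, 46, 53, 60]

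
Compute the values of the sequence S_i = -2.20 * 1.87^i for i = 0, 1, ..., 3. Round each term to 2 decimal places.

This is a geometric sequence.
i=0: S_0 = -2.2 * 1.87^0 = -2.2
i=1: S_1 = -2.2 * 1.87^1 ≈ -4.11
i=2: S_2 = -2.2 * 1.87^2 ≈ -7.69
i=3: S_3 = -2.2 * 1.87^3 ≈ -14.39
The first 4 terms are: [-2.2, -4.11, -7.69, -14.39]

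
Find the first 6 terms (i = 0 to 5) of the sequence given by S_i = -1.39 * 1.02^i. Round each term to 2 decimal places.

This is a geometric sequence.
i=0: S_0 = -1.39 * 1.02^0 = -1.39
i=1: S_1 = -1.39 * 1.02^1 ≈ -1.42
i=2: S_2 = -1.39 * 1.02^2 ≈ -1.45
i=3: S_3 = -1.39 * 1.02^3 ≈ -1.48
i=4: S_4 = -1.39 * 1.02^4 ≈ -1.5
i=5: S_5 = -1.39 * 1.02^5 ≈ -1.53
The first 6 terms are: [-1.39, -1.42, -1.45, -1.48, -1.5, -1.53]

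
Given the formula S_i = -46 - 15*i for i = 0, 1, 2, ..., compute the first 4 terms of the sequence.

This is an arithmetic sequence.
i=0: S_0 = -46 + -15*0 = -46
i=1: S_1 = -46 + -15*1 = -61
i=2: S_2 = -46 + -15*2 = -76
i=3: S_3 = -46 + -15*3 = -91
The first 4 terms are: [-46, -61, -76, -91]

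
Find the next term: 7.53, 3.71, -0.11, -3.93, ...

Differences: 3.71 - 7.53 = -3.82
This is an arithmetic sequence with common difference d = -3.82.
Next term = -3.93 + -3.82 = -7.75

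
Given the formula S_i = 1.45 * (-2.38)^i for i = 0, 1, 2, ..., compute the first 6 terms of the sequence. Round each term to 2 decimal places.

This is a geometric sequence.
i=0: S_0 = 1.45 * (-2.38)^0 = 1.45
i=1: S_1 = 1.45 * (-2.38)^1 ≈ -3.45
i=2: S_2 = 1.45 * (-2.38)^2 ≈ 8.21
i=3: S_3 = 1.45 * (-2.38)^3 ≈ -19.55
i=4: S_4 = 1.45 * (-2.38)^4 ≈ 46.52
i=5: S_5 = 1.45 * (-2.38)^5 ≈ -110.73
The first 6 terms are: [1.45, -3.45, 8.21, -19.55, 46.52, -110.73]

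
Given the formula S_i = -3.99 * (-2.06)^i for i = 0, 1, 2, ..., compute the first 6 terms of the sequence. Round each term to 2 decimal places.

This is a geometric sequence.
i=0: S_0 = -3.99 * (-2.06)^0 = -3.99
i=1: S_1 = -3.99 * (-2.06)^1 ≈ 8.22
i=2: S_2 = -3.99 * (-2.06)^2 ≈ -16.93
i=3: S_3 = -3.99 * (-2.06)^3 ≈ 34.88
i=4: S_4 = -3.99 * (-2.06)^4 ≈ -71.85
i=5: S_5 = -3.99 * (-2.06)^5 ≈ 148.02
The first 6 terms are: [-3.99, 8.22, -16.93, 34.88, -71.85, 148.02]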